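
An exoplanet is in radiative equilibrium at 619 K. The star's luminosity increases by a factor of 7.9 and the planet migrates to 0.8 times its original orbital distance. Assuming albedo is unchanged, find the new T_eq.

T_eq ≈ 1160 K

T_eq ∝ L^(1/4) · d^(−1/2).
T′ = 619 × 7.9^(1/4) / 0.8^(1/2) = 1160 K.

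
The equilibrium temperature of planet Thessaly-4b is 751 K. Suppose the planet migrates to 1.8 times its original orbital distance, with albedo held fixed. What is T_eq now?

T_eq ∝ L^(1/4) · d^(−1/2).
T′ = 751 / 1.8^(1/2) = 560 K.

T_eq ≈ 560 K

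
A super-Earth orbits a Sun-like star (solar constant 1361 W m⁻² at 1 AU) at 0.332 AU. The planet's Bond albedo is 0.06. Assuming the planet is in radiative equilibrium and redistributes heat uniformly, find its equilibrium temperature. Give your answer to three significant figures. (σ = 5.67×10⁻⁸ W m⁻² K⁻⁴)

Flux at 0.332 AU: S = 1361/0.332² = 1.23×10⁴ W m⁻².
Energy balance: absorbed = emitted ⇒ πR²·S(1−A) = 4πR²·σT_eq⁴, so T_eq⁴ = S(1−A)/(4σ).
T_eq = [1.23×10⁴ × 0.94 / (4 × 5.67×10⁻⁸)]^(1/4) = (5.12×10¹⁰)^(1/4) = 476 K.

T_eq ≈ 476 K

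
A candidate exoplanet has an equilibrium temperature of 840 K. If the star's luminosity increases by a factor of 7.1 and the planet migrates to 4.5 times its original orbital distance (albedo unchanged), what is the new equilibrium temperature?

T_eq ≈ 646 K

T_eq ∝ L^(1/4) · d^(−1/2).
T′ = 840 × 7.1^(1/4) / 4.5^(1/2) = 646 K.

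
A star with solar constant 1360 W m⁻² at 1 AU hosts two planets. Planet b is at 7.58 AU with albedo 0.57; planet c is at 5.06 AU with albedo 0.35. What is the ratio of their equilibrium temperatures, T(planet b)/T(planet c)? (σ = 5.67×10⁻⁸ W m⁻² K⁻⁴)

T_eq = [S₀(1−A)/(4σd²)]^(1/4), so T ∝ (1−A)^(1/4) / √d.
T₁ = [1360×0.43/(4×5.67×10⁻⁸×7.58²)]^(1/4) = 81.85 K.
T₂ = [1360×0.65/(4×5.67×10⁻⁸×5.06²)]^(1/4) = 111.08 K.

T₁/T₂ ≈ 0.737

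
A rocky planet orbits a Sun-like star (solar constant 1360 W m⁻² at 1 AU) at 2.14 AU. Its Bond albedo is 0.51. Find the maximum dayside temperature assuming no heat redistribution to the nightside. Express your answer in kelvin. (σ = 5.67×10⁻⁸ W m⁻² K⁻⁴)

T_ss ≈ 225 K

Flux at 2.14 AU: S = 1360/2.14² = 297 W m⁻².
With no redistribution each surface element balances locally: S(1−A) = σT⁴.
T = [297 × 0.49 / 5.67×10⁻⁸]^(1/4) = (2.57×10⁹)^(1/4) = 225 K.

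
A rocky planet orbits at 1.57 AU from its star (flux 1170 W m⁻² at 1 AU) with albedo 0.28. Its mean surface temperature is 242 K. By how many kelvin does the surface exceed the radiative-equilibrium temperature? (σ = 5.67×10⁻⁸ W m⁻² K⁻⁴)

S = 1170/1.57² = 474.7 W m⁻².
T_eq = [S(1−A)/(4σ)]^(1/4) = [474.7×0.72/(4×5.67×10⁻⁸)]^(1/4) = 197.0 K.
ΔT = T_surf − T_eq = 242 − 197.0.

ΔT ≈ 45.0 K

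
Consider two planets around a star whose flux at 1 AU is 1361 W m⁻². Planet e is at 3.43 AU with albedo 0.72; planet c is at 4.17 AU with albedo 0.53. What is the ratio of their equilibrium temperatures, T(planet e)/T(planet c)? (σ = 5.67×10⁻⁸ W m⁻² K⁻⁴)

T₁/T₂ ≈ 0.969

T_eq = [S₀(1−A)/(4σd²)]^(1/4), so T ∝ (1−A)^(1/4) / √d.
T₁ = [1361×0.28/(4×5.67×10⁻⁸×3.43²)]^(1/4) = 109.32 K.
T₂ = [1361×0.47/(4×5.67×10⁻⁸×4.17²)]^(1/4) = 112.85 K.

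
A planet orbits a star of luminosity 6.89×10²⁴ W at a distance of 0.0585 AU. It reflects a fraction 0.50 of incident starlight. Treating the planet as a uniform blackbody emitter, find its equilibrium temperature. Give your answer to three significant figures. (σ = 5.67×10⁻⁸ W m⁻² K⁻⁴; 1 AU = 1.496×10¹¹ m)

T_eq ≈ 354 K

d = 0.0585 AU = 8.75×10⁹ m.
Flux: S = L/(4πd²) = 6.89×10²⁴/(4π×(8.75×10⁹)²) = 7160 W m⁻².
Energy balance: absorbed = emitted ⇒ πR²·S(1−A) = 4πR²·σT_eq⁴, so T_eq⁴ = S(1−A)/(4σ).
T_eq = [7160 × 0.50 / (4 × 5.67×10⁻⁸)]^(1/4) = (1.58×10¹⁰)^(1/4) = 354 K.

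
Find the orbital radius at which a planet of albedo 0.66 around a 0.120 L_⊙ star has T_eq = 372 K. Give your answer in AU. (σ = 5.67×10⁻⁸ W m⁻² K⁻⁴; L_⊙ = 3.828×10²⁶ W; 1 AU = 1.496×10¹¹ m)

L = 0.120 × 3.828×10²⁶ = 4.59×10²⁵ W.
From T_eq⁴ = L(1−A)/(16πσd²): d = √[L(1−A)/(16πσT_eq⁴)].
d = √[4.59×10²⁵ × 0.34 / (16π × 5.67×10⁻⁸ × (372)⁴)] = 1.69×10¹⁰ m = 0.113 AU.

d ≈ 0.113 AU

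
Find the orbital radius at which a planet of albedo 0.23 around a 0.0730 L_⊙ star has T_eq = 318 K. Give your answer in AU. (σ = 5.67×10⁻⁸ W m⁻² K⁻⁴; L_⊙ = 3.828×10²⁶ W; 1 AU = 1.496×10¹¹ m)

L = 0.0730 × 3.828×10²⁶ = 2.79×10²⁵ W.
From T_eq⁴ = L(1−A)/(16πσd²): d = √[L(1−A)/(16πσT_eq⁴)].
d = √[2.79×10²⁵ × 0.77 / (16π × 5.67×10⁻⁸ × (318)⁴)] = 2.72×10¹⁰ m = 0.182 AU.

d ≈ 0.182 AU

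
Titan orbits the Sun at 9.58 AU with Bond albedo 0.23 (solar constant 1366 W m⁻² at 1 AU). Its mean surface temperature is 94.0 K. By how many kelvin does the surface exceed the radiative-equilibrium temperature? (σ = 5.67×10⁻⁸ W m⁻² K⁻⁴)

ΔT ≈ 9.7 K

S = 1366/9.58² = 14.88 W m⁻².
T_eq = [S(1−A)/(4σ)]^(1/4) = [14.88×0.77/(4×5.67×10⁻⁸)]^(1/4) = 84.3 K.
ΔT = T_surf − T_eq = 94 − 84.3.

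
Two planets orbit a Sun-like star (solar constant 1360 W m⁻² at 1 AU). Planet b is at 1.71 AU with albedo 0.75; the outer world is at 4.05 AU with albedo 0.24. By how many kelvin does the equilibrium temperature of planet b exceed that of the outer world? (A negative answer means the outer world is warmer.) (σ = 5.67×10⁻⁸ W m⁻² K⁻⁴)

ΔT ≈ 21.4 K

T_eq = [S₀(1−A)/(4σd²)]^(1/4), so T ∝ (1−A)^(1/4) / √d.
T₁ = [1360×0.25/(4×5.67×10⁻⁸×1.71²)]^(1/4) = 150.47 K.
T₂ = [1360×0.76/(4×5.67×10⁻⁸×4.05²)]^(1/4) = 129.11 K.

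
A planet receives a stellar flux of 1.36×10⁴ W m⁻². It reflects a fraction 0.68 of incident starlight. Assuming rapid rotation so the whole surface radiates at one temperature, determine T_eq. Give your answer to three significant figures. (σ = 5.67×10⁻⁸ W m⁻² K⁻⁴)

T_eq ≈ 372 K

Energy balance: absorbed = emitted ⇒ πR²·S(1−A) = 4πR²·σT_eq⁴, so T_eq⁴ = S(1−A)/(4σ).
T_eq = [1.36×10⁴ × 0.32 / (4 × 5.67×10⁻⁸)]^(1/4) = (1.92×10¹⁰)^(1/4) = 372 K.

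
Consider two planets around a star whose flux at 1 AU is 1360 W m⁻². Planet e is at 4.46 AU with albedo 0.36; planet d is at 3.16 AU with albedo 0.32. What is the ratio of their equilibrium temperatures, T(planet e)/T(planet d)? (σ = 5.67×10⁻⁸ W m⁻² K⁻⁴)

T_eq = [S₀(1−A)/(4σd²)]^(1/4), so T ∝ (1−A)^(1/4) / √d.
T₁ = [1360×0.64/(4×5.67×10⁻⁸×4.46²)]^(1/4) = 117.86 K.
T₂ = [1360×0.68/(4×5.67×10⁻⁸×3.16²)]^(1/4) = 142.15 K.

T₁/T₂ ≈ 0.829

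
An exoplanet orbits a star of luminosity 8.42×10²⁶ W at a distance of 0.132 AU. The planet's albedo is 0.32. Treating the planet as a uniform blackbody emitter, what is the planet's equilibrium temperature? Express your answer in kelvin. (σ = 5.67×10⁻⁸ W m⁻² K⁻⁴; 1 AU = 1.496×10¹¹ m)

d = 0.132 AU = 1.97×10¹⁰ m.
Flux: S = L/(4πd²) = 8.42×10²⁶/(4π×(1.97×10¹⁰)²) = 1.72×10⁵ W m⁻².
Energy balance: absorbed = emitted ⇒ πR²·S(1−A) = 4πR²·σT_eq⁴, so T_eq⁴ = S(1−A)/(4σ).
T_eq = [1.72×10⁵ × 0.68 / (4 × 5.67×10⁻⁸)]^(1/4) = (5.15×10¹¹)^(1/4) = 847 K.

T_eq ≈ 847 K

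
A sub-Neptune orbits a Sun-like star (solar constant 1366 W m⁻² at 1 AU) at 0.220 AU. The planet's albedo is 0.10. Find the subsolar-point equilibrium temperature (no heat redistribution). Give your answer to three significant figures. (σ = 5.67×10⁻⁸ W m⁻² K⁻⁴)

T_ss ≈ 818 K

Flux at 0.220 AU: S = 1366/0.220² = 2.82×10⁴ W m⁻².
At the subsolar point the surface absorbs S(1−A) and emits σT⁴ per unit area — no factor of 4, since only the local patch is in balance.
T = [2.82×10⁴ × 0.90 / 5.67×10⁻⁸]^(1/4) = (4.48×10¹¹)^(1/4) = 818 K.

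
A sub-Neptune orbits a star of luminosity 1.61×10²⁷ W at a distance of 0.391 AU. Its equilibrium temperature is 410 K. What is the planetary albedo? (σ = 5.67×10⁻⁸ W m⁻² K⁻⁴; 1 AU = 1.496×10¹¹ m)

A ≈ 0.83

d = 0.391 AU = 5.85×10¹⁰ m.
Flux: S = L/(4πd²) = 1.61×10²⁷/(4π×(5.85×10¹⁰)²) = 3.74×10⁴ W m⁻².
From T_eq⁴ = S(1−A)/(4σ): 1−A = 4σT_eq⁴/S.
1−A = 4 × 5.67×10⁻⁸ × (410)⁴ / 3.74×10⁴ = 0.171.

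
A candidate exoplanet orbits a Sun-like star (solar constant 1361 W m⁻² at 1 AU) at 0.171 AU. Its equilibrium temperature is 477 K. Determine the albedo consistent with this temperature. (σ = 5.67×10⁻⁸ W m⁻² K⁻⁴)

Flux at 0.171 AU: S = 1361/0.171² = 4.65×10⁴ W m⁻².
From T_eq⁴ = S(1−A)/(4σ): 1−A = 4σT_eq⁴/S.
1−A = 4 × 5.67×10⁻⁸ × (477)⁴ / 4.65×10⁴ = 0.252.

A ≈ 0.75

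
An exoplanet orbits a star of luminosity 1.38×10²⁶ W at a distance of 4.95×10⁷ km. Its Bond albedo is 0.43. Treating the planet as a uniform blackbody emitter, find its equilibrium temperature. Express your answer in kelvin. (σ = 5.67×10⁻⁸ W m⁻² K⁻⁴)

d = 4.95×10⁷ km = 4.95×10¹⁰ m.
Flux: S = L/(4πd²) = 1.38×10²⁶/(4π×(4.95×10¹⁰)²) = 4480 W m⁻².
Energy balance: absorbed = emitted ⇒ πR²·S(1−A) = 4πR²·σT_eq⁴, so T_eq⁴ = S(1−A)/(4σ).
T_eq = [4480 × 0.57 / (4 × 5.67×10⁻⁸)]^(1/4) = (1.13×10¹⁰)^(1/4) = 326 K.

T_eq ≈ 326 K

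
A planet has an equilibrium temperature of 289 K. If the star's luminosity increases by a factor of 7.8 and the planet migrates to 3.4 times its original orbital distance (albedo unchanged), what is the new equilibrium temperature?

T_eq ≈ 262 K

T_eq ∝ L^(1/4) · d^(−1/2).
T′ = 289 × 7.8^(1/4) / 3.4^(1/2) = 262 K.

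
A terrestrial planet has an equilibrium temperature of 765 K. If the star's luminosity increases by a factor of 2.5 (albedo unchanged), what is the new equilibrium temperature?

T_eq ≈ 962 K

T_eq ∝ L^(1/4) · d^(−1/2).
T′ = 765 × 2.5^(1/4) = 962 K.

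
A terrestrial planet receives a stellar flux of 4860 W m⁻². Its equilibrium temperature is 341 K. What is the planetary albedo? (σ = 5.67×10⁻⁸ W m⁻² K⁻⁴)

A ≈ 0.37

From T_eq⁴ = S(1−A)/(4σ): 1−A = 4σT_eq⁴/S.
1−A = 4 × 5.67×10⁻⁸ × (341)⁴ / 4860 = 0.631.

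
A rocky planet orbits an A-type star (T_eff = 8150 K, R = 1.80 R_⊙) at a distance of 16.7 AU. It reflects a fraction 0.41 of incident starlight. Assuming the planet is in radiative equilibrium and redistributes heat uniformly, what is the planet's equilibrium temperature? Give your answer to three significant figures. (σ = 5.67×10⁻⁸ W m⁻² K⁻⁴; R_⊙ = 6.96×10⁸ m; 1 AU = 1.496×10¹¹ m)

T_eq ≈ 113 K

R_⋆ = 1.80 × 6.96×10⁸ = 1.25×10⁹ m.
d = 16.7 AU = 2.50×10¹² m.
L = 4πR_⋆²σT_⋆⁴ = 4π(1.25×10⁹)² × 5.67×10⁻⁸ × (8150)⁴ = 4.93×10²⁷ W.
S = L/(4πd²) = 62.9 W m⁻².
Energy balance: absorbed = emitted ⇒ πR²·S(1−A) = 4πR²·σT_eq⁴, so T_eq⁴ = S(1−A)/(4σ).
T_eq = [62.9 × 0.59 / (4 × 5.67×10⁻⁸)]^(1/4) = (1.64×10⁸)^(1/4) = 113 K.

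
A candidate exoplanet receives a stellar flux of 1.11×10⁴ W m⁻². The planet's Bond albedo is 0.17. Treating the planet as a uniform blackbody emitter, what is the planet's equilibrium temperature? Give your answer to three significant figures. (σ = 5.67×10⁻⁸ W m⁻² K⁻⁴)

Energy balance: absorbed = emitted ⇒ πR²·S(1−A) = 4πR²·σT_eq⁴, so T_eq⁴ = S(1−A)/(4σ).
T_eq = [1.11×10⁴ × 0.83 / (4 × 5.67×10⁻⁸)]^(1/4) = (4.06×10¹⁰)^(1/4) = 449 K.

T_eq ≈ 449 K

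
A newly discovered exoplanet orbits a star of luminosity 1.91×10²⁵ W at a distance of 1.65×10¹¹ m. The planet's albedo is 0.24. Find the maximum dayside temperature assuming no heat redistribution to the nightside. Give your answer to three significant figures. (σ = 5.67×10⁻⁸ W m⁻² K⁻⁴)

Flux: S = L/(4πd²) = 1.91×10²⁵/(4π×(1.65×10¹¹)²) = 55.8 W m⁻².
With no redistribution each surface element balances locally: S(1−A) = σT⁴.
T = [55.8 × 0.76 / 5.67×10⁻⁸]^(1/4) = (7.48×10⁸)^(1/4) = 165 K.

T_ss ≈ 165 K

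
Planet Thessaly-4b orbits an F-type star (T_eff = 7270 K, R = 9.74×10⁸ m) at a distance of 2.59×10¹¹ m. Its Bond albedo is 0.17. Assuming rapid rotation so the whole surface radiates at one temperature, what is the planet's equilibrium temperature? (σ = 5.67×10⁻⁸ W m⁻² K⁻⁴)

L = 4πR_⋆²σT_⋆⁴ = 4π(9.74×10⁸)² × 5.67×10⁻⁸ × (7270)⁴ = 1.89×10²⁷ W.
S = L/(4πd²) = 2240 W m⁻².
Energy balance: absorbed = emitted ⇒ πR²·S(1−A) = 4πR²·σT_eq⁴, so T_eq⁴ = S(1−A)/(4σ).
T_eq = [2240 × 0.83 / (4 × 5.67×10⁻⁸)]^(1/4) = (8.20×10⁹)^(1/4) = 301 K.

T_eq ≈ 301 K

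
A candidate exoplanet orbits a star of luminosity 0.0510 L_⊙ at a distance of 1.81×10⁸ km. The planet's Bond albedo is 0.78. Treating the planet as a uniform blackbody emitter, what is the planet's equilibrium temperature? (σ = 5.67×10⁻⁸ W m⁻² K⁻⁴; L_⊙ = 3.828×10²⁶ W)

d = 1.81×10⁸ km = 1.81×10¹¹ m.
L = 0.0510 × 3.828×10²⁶ = 1.95×10²⁵ W.
Flux: S = L/(4πd²) = 1.95×10²⁵/(4π×(1.81×10¹¹)²) = 47.4 W m⁻².
Energy balance: absorbed = emitted ⇒ πR²·S(1−A) = 4πR²·σT_eq⁴, so T_eq⁴ = S(1−A)/(4σ).
T_eq = [47.4 × 0.22 / (4 × 5.67×10⁻⁸)]^(1/4) = (4.60×10⁷)^(1/4) = 82.4 K.

T_eq ≈ 82.4 K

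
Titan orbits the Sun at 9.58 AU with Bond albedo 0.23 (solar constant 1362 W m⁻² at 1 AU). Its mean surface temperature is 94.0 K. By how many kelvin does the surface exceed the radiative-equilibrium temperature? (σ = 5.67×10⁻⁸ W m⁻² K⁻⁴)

ΔT ≈ 9.7 K

S = 1362/9.58² = 14.84 W m⁻².
T_eq = [S(1−A)/(4σ)]^(1/4) = [14.84×0.77/(4×5.67×10⁻⁸)]^(1/4) = 84.3 K.
ΔT = T_surf − T_eq = 94 − 84.3.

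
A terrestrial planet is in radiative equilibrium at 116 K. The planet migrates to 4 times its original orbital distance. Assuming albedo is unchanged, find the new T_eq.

T_eq ≈ 58.0 K

T_eq ∝ L^(1/4) · d^(−1/2).
T′ = 116 / 4^(1/2) = 58.0 K.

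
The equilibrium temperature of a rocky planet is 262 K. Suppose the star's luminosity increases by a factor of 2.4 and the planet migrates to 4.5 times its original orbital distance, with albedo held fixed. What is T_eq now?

T_eq ≈ 154 K

T_eq ∝ L^(1/4) · d^(−1/2).
T′ = 262 × 2.4^(1/4) / 4.5^(1/2) = 154 K.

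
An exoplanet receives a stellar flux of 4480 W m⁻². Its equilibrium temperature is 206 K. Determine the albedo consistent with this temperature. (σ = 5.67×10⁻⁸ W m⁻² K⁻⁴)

A ≈ 0.91

From T_eq⁴ = S(1−A)/(4σ): 1−A = 4σT_eq⁴/S.
1−A = 4 × 5.67×10⁻⁸ × (206)⁴ / 4480 = 0.091.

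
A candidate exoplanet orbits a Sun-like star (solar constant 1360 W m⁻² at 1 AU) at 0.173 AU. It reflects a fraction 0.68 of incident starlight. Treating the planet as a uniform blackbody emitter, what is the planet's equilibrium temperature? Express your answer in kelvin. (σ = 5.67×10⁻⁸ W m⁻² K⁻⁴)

T_eq ≈ 503 K

Flux at 0.173 AU: S = 1360/0.173² = 4.54×10⁴ W m⁻².
Energy balance: absorbed = emitted ⇒ πR²·S(1−A) = 4πR²·σT_eq⁴, so T_eq⁴ = S(1−A)/(4σ).
T_eq = [4.54×10⁴ × 0.32 / (4 × 5.67×10⁻⁸)]^(1/4) = (6.41×10¹⁰)^(1/4) = 503 K.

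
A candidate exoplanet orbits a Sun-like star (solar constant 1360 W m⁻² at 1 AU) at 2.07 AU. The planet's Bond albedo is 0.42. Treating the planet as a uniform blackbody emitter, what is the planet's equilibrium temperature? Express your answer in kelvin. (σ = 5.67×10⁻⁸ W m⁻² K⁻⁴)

Flux at 2.07 AU: S = 1360/2.07² = 317 W m⁻².
Energy balance: absorbed = emitted ⇒ πR²·S(1−A) = 4πR²·σT_eq⁴, so T_eq⁴ = S(1−A)/(4σ).
T_eq = [317 × 0.58 / (4 × 5.67×10⁻⁸)]^(1/4) = (8.12×10⁸)^(1/4) = 169 K.

T_eq ≈ 169 K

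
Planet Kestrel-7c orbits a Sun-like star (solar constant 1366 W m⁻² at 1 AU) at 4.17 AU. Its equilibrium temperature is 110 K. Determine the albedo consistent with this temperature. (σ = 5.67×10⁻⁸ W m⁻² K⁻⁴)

A ≈ 0.58

Flux at 4.17 AU: S = 1366/4.17² = 78.6 W m⁻².
From T_eq⁴ = S(1−A)/(4σ): 1−A = 4σT_eq⁴/S.
1−A = 4 × 5.67×10⁻⁸ × (110)⁴ / 78.6 = 0.423.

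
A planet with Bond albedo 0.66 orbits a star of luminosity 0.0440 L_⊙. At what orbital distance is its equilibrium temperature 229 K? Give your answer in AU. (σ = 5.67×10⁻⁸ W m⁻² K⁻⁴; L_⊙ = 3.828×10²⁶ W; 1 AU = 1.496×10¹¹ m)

d ≈ 0.181 AU

L = 0.0440 × 3.828×10²⁶ = 1.68×10²⁵ W.
From T_eq⁴ = L(1−A)/(16πσd²): d = √[L(1−A)/(16πσT_eq⁴)].
d = √[1.68×10²⁵ × 0.34 / (16π × 5.67×10⁻⁸ × (229)⁴)] = 2.70×10¹⁰ m = 0.181 AU.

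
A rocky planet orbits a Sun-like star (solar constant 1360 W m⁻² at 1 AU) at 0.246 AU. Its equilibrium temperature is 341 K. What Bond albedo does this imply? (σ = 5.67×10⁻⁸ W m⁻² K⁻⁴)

Flux at 0.246 AU: S = 1360/0.246² = 2.25×10⁴ W m⁻².
From T_eq⁴ = S(1−A)/(4σ): 1−A = 4σT_eq⁴/S.
1−A = 4 × 5.67×10⁻⁸ × (341)⁴ / 2.25×10⁴ = 0.136.

A ≈ 0.86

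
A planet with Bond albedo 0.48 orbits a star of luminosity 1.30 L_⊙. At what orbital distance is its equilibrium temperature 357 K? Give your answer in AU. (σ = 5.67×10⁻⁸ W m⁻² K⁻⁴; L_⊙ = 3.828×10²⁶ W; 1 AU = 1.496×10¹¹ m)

d ≈ 0.500 AU

L = 1.30 × 3.828×10²⁶ = 4.98×10²⁶ W.
From T_eq⁴ = L(1−A)/(16πσd²): d = √[L(1−A)/(16πσT_eq⁴)].
d = √[4.98×10²⁶ × 0.52 / (16π × 5.67×10⁻⁸ × (357)⁴)] = 7.48×10¹⁰ m = 0.500 AU.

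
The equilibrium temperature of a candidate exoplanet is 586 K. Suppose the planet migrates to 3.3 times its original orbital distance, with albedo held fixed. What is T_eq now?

T_eq ≈ 323 K

T_eq ∝ L^(1/4) · d^(−1/2).
T′ = 586 / 3.3^(1/2) = 323 K.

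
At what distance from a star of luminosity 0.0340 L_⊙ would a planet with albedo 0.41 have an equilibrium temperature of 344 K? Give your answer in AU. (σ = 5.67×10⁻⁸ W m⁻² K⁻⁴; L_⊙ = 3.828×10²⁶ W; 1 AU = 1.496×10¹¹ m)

d ≈ 0.0927 AU

L = 0.0340 × 3.828×10²⁶ = 1.30×10²⁵ W.
From T_eq⁴ = L(1−A)/(16πσd²): d = √[L(1−A)/(16πσT_eq⁴)].
d = √[1.30×10²⁵ × 0.59 / (16π × 5.67×10⁻⁸ × (344)⁴)] = 1.39×10¹⁰ m = 0.0927 AU.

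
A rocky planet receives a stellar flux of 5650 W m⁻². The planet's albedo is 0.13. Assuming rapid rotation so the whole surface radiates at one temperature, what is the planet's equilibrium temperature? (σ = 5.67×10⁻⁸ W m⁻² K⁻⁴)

T_eq ≈ 384 K

Energy balance: absorbed = emitted ⇒ πR²·S(1−A) = 4πR²·σT_eq⁴, so T_eq⁴ = S(1−A)/(4σ).
T_eq = [5650 × 0.87 / (4 × 5.67×10⁻⁸)]^(1/4) = (2.17×10¹⁰)^(1/4) = 384 K.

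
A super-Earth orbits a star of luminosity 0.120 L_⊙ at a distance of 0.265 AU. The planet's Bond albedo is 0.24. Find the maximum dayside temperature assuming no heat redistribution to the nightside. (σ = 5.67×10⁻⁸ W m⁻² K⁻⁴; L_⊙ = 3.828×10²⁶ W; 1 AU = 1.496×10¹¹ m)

T_ss ≈ 420 K

d = 0.265 AU = 3.96×10¹⁰ m.
L = 0.120 × 3.828×10²⁶ = 4.59×10²⁵ W.
Flux: S = L/(4πd²) = 4.59×10²⁵/(4π×(3.96×10¹⁰)²) = 2330 W m⁻².
With no redistribution each surface element balances locally: S(1−A) = σT⁴.
T = [2330 × 0.76 / 5.67×10⁻⁸]^(1/4) = (3.12×10¹⁰)^(1/4) = 420 K.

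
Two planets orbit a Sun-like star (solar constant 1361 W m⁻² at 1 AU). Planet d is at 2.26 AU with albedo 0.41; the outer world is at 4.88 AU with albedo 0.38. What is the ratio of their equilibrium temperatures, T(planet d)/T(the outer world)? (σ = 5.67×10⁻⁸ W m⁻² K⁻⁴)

T_eq = [S₀(1−A)/(4σd²)]^(1/4), so T ∝ (1−A)^(1/4) / √d.
T₁ = [1361×0.59/(4×5.67×10⁻⁸×2.26²)]^(1/4) = 162.26 K.
T₂ = [1361×0.62/(4×5.67×10⁻⁸×4.88²)]^(1/4) = 111.80 K.

T₁/T₂ ≈ 1.451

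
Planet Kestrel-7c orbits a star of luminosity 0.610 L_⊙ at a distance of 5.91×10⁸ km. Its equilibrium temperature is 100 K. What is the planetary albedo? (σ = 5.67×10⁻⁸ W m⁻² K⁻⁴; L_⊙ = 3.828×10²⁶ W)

A ≈ 0.57

d = 5.91×10⁸ km = 5.91×10¹¹ m.
L = 0.610 × 3.828×10²⁶ = 2.34×10²⁶ W.
Flux: S = L/(4πd²) = 2.34×10²⁶/(4π×(5.91×10¹¹)²) = 53.2 W m⁻².
From T_eq⁴ = S(1−A)/(4σ): 1−A = 4σT_eq⁴/S.
1−A = 4 × 5.67×10⁻⁸ × (100)⁴ / 53.2 = 0.426.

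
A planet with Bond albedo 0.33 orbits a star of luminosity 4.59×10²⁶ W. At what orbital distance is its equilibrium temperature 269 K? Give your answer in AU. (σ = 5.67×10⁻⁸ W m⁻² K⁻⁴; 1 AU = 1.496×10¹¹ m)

From T_eq⁴ = L(1−A)/(16πσd²): d = √[L(1−A)/(16πσT_eq⁴)].
d = √[4.59×10²⁶ × 0.67 / (16π × 5.67×10⁻⁸ × (269)⁴)] = 1.44×10¹¹ m = 0.960 AU.

d ≈ 0.960 AU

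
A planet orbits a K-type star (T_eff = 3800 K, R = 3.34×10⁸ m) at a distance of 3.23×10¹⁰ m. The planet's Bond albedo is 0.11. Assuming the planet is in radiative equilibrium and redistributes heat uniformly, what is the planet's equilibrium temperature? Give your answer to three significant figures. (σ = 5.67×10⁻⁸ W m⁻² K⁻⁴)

L = 4πR_⋆²σT_⋆⁴ = 4π(3.34×10⁸)² × 5.67×10⁻⁸ × (3800)⁴ = 1.66×10²⁵ W.
S = L/(4πd²) = 1260 W m⁻².
Energy balance: absorbed = emitted ⇒ πR²·S(1−A) = 4πR²·σT_eq⁴, so T_eq⁴ = S(1−A)/(4σ).
T_eq = [1260 × 0.89 / (4 × 5.67×10⁻⁸)]^(1/4) = (4.96×10⁹)^(1/4) = 265 K.

T_eq ≈ 265 K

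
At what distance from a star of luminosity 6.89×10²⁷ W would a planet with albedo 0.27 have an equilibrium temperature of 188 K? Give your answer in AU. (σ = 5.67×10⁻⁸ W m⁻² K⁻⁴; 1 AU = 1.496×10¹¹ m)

d ≈ 7.95 AU

From T_eq⁴ = L(1−A)/(16πσd²): d = √[L(1−A)/(16πσT_eq⁴)].
d = √[6.89×10²⁷ × 0.73 / (16π × 5.67×10⁻⁸ × (188)⁴)] = 1.19×10¹² m = 7.95 AU.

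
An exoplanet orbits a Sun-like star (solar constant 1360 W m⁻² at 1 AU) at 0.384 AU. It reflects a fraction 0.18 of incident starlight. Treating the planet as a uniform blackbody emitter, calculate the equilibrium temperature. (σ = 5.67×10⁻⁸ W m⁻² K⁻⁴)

T_eq ≈ 427 K

Flux at 0.384 AU: S = 1360/0.384² = 9220 W m⁻².
Energy balance: absorbed = emitted ⇒ πR²·S(1−A) = 4πR²·σT_eq⁴, so T_eq⁴ = S(1−A)/(4σ).
T_eq = [9220 × 0.82 / (4 × 5.67×10⁻⁸)]^(1/4) = (3.33×10¹⁰)^(1/4) = 427 K.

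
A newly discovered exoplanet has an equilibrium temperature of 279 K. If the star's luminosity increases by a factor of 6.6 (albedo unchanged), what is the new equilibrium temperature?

T_eq ∝ L^(1/4) · d^(−1/2).
T′ = 279 × 6.6^(1/4) = 447 K.

T_eq ≈ 447 K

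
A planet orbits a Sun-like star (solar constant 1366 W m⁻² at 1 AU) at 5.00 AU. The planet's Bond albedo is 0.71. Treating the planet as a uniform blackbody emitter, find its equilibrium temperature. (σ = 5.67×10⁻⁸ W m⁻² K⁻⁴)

Flux at 5.00 AU: S = 1366/5.00² = 54.6 W m⁻².
Energy balance: absorbed = emitted ⇒ πR²·S(1−A) = 4πR²·σT_eq⁴, so T_eq⁴ = S(1−A)/(4σ).
T_eq = [54.6 × 0.29 / (4 × 5.67×10⁻⁸)]^(1/4) = (6.99×10⁷)^(1/4) = 91.4 K.

T_eq ≈ 91.4 K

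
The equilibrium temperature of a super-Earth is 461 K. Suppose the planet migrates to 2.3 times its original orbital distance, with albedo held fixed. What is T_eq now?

T_eq ∝ L^(1/4) · d^(−1/2).
T′ = 461 / 2.3^(1/2) = 304 K.

T_eq ≈ 304 K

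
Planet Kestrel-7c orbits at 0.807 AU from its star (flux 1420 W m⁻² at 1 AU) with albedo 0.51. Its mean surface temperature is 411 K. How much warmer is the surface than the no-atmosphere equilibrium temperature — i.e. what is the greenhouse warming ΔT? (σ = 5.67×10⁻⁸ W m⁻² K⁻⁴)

S = 1420/0.807² = 2180 W m⁻².
T_eq = [S(1−A)/(4σ)]^(1/4) = [2180×0.49/(4×5.67×10⁻⁸)]^(1/4) = 262.0 K.
ΔT = T_surf − T_eq = 411 − 262.0.

ΔT ≈ 149.0 K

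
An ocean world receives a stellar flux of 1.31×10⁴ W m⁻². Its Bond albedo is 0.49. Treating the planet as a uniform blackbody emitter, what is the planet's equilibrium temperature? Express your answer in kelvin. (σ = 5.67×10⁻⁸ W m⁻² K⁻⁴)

Energy balance: absorbed = emitted ⇒ πR²·S(1−A) = 4πR²·σT_eq⁴, so T_eq⁴ = S(1−A)/(4σ).
T_eq = [1.31×10⁴ × 0.51 / (4 × 5.67×10⁻⁸)]^(1/4) = (2.95×10¹⁰)^(1/4) = 414 K.

T_eq ≈ 414 K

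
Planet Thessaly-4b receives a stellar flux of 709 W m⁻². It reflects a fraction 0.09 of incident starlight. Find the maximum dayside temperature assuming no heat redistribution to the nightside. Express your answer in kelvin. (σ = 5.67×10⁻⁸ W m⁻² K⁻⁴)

T_ss ≈ 327 K

With no redistribution each surface element balances locally: S(1−A) = σT⁴.
T = [709 × 0.91 / 5.67×10⁻⁸]^(1/4) = (1.14×10¹⁰)^(1/4) = 327 K.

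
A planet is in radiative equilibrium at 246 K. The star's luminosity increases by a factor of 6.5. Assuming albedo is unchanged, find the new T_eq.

T_eq ≈ 393 K

T_eq ∝ L^(1/4) · d^(−1/2).
T′ = 246 × 6.5^(1/4) = 393 K.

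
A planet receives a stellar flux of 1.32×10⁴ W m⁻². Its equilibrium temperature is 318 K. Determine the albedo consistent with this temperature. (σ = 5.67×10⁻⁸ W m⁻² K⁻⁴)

From T_eq⁴ = S(1−A)/(4σ): 1−A = 4σT_eq⁴/S.
1−A = 4 × 5.67×10⁻⁸ × (318)⁴ / 1.32×10⁴ = 0.176.

A ≈ 0.82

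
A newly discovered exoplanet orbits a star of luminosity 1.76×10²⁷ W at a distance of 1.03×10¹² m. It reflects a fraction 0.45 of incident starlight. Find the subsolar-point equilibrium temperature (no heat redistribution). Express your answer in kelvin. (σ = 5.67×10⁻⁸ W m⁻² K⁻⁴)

T_ss ≈ 189 K

Flux: S = L/(4πd²) = 1.76×10²⁷/(4π×(1.03×10¹²)²) = 132 W m⁻².
At the subsolar point the surface absorbs S(1−A) and emits σT⁴ per unit area — no factor of 4, since only the local patch is in balance.
T = [132 × 0.55 / 5.67×10⁻⁸]^(1/4) = (1.28×10⁹)^(1/4) = 189 K.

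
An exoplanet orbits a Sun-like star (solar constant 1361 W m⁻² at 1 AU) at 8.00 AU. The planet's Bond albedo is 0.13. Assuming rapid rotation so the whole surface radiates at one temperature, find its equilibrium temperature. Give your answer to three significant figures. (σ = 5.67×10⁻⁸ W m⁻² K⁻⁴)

Flux at 8.00 AU: S = 1361/8.00² = 21.3 W m⁻².
Energy balance: absorbed = emitted ⇒ πR²·S(1−A) = 4πR²·σT_eq⁴, so T_eq⁴ = S(1−A)/(4σ).
T_eq = [21.3 × 0.87 / (4 × 5.67×10⁻⁸)]^(1/4) = (8.16×10⁷)^(1/4) = 95.0 K.

T_eq ≈ 95.0 K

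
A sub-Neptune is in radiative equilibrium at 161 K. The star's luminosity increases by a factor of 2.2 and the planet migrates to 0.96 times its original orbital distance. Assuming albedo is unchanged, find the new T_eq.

T_eq ∝ L^(1/4) · d^(−1/2).
T′ = 161 × 2.2^(1/4) / 0.96^(1/2) = 200 K.

T_eq ≈ 200 K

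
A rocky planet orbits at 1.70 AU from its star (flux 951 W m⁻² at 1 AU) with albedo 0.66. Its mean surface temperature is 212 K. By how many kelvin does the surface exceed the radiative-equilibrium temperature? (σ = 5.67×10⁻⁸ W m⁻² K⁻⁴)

S = 951/1.70² = 329.1 W m⁻².
T_eq = [S(1−A)/(4σ)]^(1/4) = [329.1×0.34/(4×5.67×10⁻⁸)]^(1/4) = 149.0 K.
ΔT = T_surf − T_eq = 212 − 149.0.

ΔT ≈ 63.0 K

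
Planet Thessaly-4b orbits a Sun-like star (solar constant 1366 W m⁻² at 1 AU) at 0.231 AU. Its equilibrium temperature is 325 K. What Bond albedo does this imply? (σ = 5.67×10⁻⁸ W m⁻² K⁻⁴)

A ≈ 0.90

Flux at 0.231 AU: S = 1366/0.231² = 2.56×10⁴ W m⁻².
From T_eq⁴ = S(1−A)/(4σ): 1−A = 4σT_eq⁴/S.
1−A = 4 × 5.67×10⁻⁸ × (325)⁴ / 2.56×10⁴ = 0.099.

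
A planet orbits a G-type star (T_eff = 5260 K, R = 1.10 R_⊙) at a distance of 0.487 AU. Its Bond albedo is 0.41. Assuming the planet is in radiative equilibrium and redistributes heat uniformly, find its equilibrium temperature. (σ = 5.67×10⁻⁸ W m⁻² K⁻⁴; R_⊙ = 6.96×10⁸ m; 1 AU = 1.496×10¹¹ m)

T_eq ≈ 334 K

R_⋆ = 1.10 × 6.96×10⁸ = 7.66×10⁸ m.
d = 0.487 AU = 7.29×10¹⁰ m.
L = 4πR_⋆²σT_⋆⁴ = 4π(7.66×10⁸)² × 5.67×10⁻⁸ × (5260)⁴ = 3.20×10²⁶ W.
S = L/(4πd²) = 4790 W m⁻².
Energy balance: absorbed = emitted ⇒ πR²·S(1−A) = 4πR²·σT_eq⁴, so T_eq⁴ = S(1−A)/(4σ).
T_eq = [4790 × 0.59 / (4 × 5.67×10⁻⁸)]^(1/4) = (1.25×10¹⁰)^(1/4) = 334 K.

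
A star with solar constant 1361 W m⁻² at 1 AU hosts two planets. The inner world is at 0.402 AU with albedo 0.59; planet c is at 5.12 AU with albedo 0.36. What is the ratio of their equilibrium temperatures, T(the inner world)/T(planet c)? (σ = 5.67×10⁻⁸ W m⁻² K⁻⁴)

T_eq = [S₀(1−A)/(4σd²)]^(1/4), so T ∝ (1−A)^(1/4) / √d.
T₁ = [1361×0.41/(4×5.67×10⁻⁸×0.402²)]^(1/4) = 351.27 K.
T₂ = [1361×0.64/(4×5.67×10⁻⁸×5.12²)]^(1/4) = 110.02 K.

T₁/T₂ ≈ 3.193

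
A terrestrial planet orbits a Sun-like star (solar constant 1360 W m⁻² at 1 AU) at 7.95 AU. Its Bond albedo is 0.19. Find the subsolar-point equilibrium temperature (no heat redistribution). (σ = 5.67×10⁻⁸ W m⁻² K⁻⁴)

Flux at 7.95 AU: S = 1360/7.95² = 21.5 W m⁻².
At the subsolar point the surface absorbs S(1−A) and emits σT⁴ per unit area — no factor of 4, since only the local patch is in balance.
T = [21.5 × 0.81 / 5.67×10⁻⁸]^(1/4) = (3.07×10⁸)^(1/4) = 132 K.

T_ss ≈ 132 K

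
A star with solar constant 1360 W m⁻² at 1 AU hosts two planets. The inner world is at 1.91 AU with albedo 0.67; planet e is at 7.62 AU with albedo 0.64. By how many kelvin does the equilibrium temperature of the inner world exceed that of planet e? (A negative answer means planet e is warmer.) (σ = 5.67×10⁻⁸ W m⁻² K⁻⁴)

T_eq = [S₀(1−A)/(4σd²)]^(1/4), so T ∝ (1−A)^(1/4) / √d.
T₁ = [1360×0.33/(4×5.67×10⁻⁸×1.91²)]^(1/4) = 152.61 K.
T₂ = [1360×0.36/(4×5.67×10⁻⁸×7.62²)]^(1/4) = 78.09 K.

ΔT ≈ 74.5 K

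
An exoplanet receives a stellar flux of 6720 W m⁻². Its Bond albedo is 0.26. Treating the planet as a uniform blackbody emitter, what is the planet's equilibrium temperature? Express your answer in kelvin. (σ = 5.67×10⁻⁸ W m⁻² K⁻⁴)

T_eq ≈ 385 K

Energy balance: absorbed = emitted ⇒ πR²·S(1−A) = 4πR²·σT_eq⁴, so T_eq⁴ = S(1−A)/(4σ).
T_eq = [6720 × 0.74 / (4 × 5.67×10⁻⁸)]^(1/4) = (2.19×10¹⁰)^(1/4) = 385 K.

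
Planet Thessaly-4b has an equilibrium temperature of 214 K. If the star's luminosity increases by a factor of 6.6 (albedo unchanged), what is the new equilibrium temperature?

T_eq ∝ L^(1/4) · d^(−1/2).
T′ = 214 × 6.6^(1/4) = 343 K.

T_eq ≈ 343 K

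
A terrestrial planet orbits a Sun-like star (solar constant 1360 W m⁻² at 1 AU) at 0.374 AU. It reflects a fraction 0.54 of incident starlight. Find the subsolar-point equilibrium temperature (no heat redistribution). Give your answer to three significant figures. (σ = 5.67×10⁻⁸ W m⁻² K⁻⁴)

Flux at 0.374 AU: S = 1360/0.374² = 9720 W m⁻².
At the subsolar point the surface absorbs S(1−A) and emits σT⁴ per unit area — no factor of 4, since only the local patch is in balance.
T = [9720 × 0.46 / 5.67×10⁻⁸]^(1/4) = (7.89×10¹⁰)^(1/4) = 530 K.

T_ss ≈ 530 K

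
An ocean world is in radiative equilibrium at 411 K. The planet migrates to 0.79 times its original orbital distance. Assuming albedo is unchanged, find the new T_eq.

T_eq ∝ L^(1/4) · d^(−1/2).
T′ = 411 / 0.79^(1/2) = 462 K.

T_eq ≈ 462 K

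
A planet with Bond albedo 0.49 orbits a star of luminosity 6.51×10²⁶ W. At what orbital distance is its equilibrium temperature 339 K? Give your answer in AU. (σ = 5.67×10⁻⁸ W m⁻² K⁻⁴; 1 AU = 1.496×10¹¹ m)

From T_eq⁴ = L(1−A)/(16πσd²): d = √[L(1−A)/(16πσT_eq⁴)].
d = √[6.51×10²⁶ × 0.51 / (16π × 5.67×10⁻⁸ × (339)⁴)] = 9.39×10¹⁰ m = 0.628 AU.

d ≈ 0.628 AU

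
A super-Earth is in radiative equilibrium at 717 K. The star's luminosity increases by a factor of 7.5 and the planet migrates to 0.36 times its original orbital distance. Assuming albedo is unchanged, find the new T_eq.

T_eq ≈ 1980 K

T_eq ∝ L^(1/4) · d^(−1/2).
T′ = 717 × 7.5^(1/4) / 0.36^(1/2) = 1980 K.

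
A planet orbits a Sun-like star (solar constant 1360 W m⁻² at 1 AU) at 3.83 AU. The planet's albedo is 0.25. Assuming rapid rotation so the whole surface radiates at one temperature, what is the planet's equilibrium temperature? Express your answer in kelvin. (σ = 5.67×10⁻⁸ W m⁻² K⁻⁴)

Flux at 3.83 AU: S = 1360/3.83² = 92.7 W m⁻².
Energy balance: absorbed = emitted ⇒ πR²·S(1−A) = 4πR²·σT_eq⁴, so T_eq⁴ = S(1−A)/(4σ).
T_eq = [92.7 × 0.75 / (4 × 5.67×10⁻⁸)]^(1/4) = (3.07×10⁸)^(1/4) = 132 K.

T_eq ≈ 132 K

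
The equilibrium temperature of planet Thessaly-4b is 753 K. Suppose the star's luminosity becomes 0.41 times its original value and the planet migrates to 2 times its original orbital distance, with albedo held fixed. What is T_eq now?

T_eq ∝ L^(1/4) · d^(−1/2).
T′ = 753 × 0.41^(1/4) / 2^(1/2) = 426 K.

T_eq ≈ 426 K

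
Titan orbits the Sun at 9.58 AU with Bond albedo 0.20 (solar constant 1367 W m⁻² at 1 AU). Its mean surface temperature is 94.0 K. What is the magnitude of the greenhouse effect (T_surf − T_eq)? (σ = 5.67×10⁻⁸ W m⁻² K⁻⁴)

S = 1367/9.58² = 14.89 W m⁻².
T_eq = [S(1−A)/(4σ)]^(1/4) = [14.89×0.80/(4×5.67×10⁻⁸)]^(1/4) = 85.1 K.
ΔT = T_surf − T_eq = 94 − 85.1.

ΔT ≈ 8.9 K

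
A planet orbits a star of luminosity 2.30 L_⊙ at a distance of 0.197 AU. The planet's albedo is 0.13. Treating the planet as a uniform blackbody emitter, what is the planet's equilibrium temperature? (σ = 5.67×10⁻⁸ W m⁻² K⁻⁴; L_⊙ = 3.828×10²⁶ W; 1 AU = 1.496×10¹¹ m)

T_eq ≈ 746 K

d = 0.197 AU = 2.95×10¹⁰ m.
L = 2.30 × 3.828×10²⁶ = 8.80×10²⁶ W.
Flux: S = L/(4πd²) = 8.80×10²⁶/(4π×(2.95×10¹⁰)²) = 8.07×10⁴ W m⁻².
Energy balance: absorbed = emitted ⇒ πR²·S(1−A) = 4πR²·σT_eq⁴, so T_eq⁴ = S(1−A)/(4σ).
T_eq = [8.07×10⁴ × 0.87 / (4 × 5.67×10⁻⁸)]^(1/4) = (3.09×10¹¹)^(1/4) = 746 K.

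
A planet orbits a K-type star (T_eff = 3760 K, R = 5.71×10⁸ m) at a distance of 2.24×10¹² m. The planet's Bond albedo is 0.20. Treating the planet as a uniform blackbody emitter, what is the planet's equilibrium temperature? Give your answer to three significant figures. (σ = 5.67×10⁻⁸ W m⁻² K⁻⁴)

L = 4πR_⋆²σT_⋆⁴ = 4π(5.71×10⁸)² × 5.67×10⁻⁸ × (3760)⁴ = 4.64×10²⁵ W.
S = L/(4πd²) = 0.736 W m⁻².
Energy balance: absorbed = emitted ⇒ πR²·S(1−A) = 4πR²·σT_eq⁴, so T_eq⁴ = S(1−A)/(4σ).
T_eq = [0.736 × 0.80 / (4 × 5.67×10⁻⁸)]^(1/4) = (2.60×10⁶)^(1/4) = 40.1 K.

T_eq ≈ 40.1 K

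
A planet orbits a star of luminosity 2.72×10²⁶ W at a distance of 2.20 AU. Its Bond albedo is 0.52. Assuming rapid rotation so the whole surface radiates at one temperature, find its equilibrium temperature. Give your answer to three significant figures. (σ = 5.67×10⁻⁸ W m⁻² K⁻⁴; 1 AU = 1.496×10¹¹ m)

d = 2.20 AU = 3.29×10¹¹ m.
Flux: S = L/(4πd²) = 2.72×10²⁶/(4π×(3.29×10¹¹)²) = 200 W m⁻².
Energy balance: absorbed = emitted ⇒ πR²·S(1−A) = 4πR²·σT_eq⁴, so T_eq⁴ = S(1−A)/(4σ).
T_eq = [200 × 0.48 / (4 × 5.67×10⁻⁸)]^(1/4) = (4.23×10⁸)^(1/4) = 143 K.

T_eq ≈ 143 K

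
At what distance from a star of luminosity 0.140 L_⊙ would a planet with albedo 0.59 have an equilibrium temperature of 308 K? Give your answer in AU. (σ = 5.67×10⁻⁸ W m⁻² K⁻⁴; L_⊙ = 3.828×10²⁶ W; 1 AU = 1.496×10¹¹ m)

d ≈ 0.196 AU

L = 0.140 × 3.828×10²⁶ = 5.36×10²⁵ W.
From T_eq⁴ = L(1−A)/(16πσd²): d = √[L(1−A)/(16πσT_eq⁴)].
d = √[5.36×10²⁵ × 0.41 / (16π × 5.67×10⁻⁸ × (308)⁴)] = 2.93×10¹⁰ m = 0.196 AU.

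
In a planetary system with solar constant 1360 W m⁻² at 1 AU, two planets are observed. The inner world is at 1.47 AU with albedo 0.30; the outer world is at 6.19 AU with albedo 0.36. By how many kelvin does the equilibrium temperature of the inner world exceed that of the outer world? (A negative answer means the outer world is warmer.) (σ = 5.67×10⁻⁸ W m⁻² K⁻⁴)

T_eq = [S₀(1−A)/(4σd²)]^(1/4), so T ∝ (1−A)^(1/4) / √d.
T₁ = [1360×0.70/(4×5.67×10⁻⁸×1.47²)]^(1/4) = 209.94 K.
T₂ = [1360×0.64/(4×5.67×10⁻⁸×6.19²)]^(1/4) = 100.04 K.

ΔT ≈ 109.9 K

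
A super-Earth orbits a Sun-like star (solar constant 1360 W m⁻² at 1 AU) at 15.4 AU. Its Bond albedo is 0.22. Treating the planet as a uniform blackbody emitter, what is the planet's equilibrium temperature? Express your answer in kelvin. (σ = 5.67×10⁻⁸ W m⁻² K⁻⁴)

T_eq ≈ 66.6 K

Flux at 15.4 AU: S = 1360/15.4² = 5.73 W m⁻².
Energy balance: absorbed = emitted ⇒ πR²·S(1−A) = 4πR²·σT_eq⁴, so T_eq⁴ = S(1−A)/(4σ).
T_eq = [5.73 × 0.78 / (4 × 5.67×10⁻⁸)]^(1/4) = (1.97×10⁷)^(1/4) = 66.6 K.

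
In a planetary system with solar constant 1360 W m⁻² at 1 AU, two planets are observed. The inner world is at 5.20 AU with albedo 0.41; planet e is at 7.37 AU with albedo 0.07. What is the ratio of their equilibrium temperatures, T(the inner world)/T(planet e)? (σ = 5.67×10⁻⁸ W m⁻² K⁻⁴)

T_eq = [S₀(1−A)/(4σd²)]^(1/4), so T ∝ (1−A)^(1/4) / √d.
T₁ = [1360×0.59/(4×5.67×10⁻⁸×5.20²)]^(1/4) = 106.95 K.
T₂ = [1360×0.93/(4×5.67×10⁻⁸×7.37²)]^(1/4) = 100.66 K.

T₁/T₂ ≈ 1.062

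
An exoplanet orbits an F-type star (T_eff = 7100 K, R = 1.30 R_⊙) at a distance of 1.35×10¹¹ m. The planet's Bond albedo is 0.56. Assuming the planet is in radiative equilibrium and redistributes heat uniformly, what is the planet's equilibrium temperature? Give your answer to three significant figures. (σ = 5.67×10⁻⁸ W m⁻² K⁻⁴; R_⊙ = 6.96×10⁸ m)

T_eq ≈ 335 K

R_⋆ = 1.30 × 6.96×10⁸ = 9.05×10⁸ m.
L = 4πR_⋆²σT_⋆⁴ = 4π(9.05×10⁸)² × 5.67×10⁻⁸ × (7100)⁴ = 1.48×10²⁷ W.
S = L/(4πd²) = 6470 W m⁻².
Energy balance: absorbed = emitted ⇒ πR²·S(1−A) = 4πR²·σT_eq⁴, so T_eq⁴ = S(1−A)/(4σ).
T_eq = [6470 × 0.44 / (4 × 5.67×10⁻⁸)]^(1/4) = (1.26×10¹⁰)^(1/4) = 335 K.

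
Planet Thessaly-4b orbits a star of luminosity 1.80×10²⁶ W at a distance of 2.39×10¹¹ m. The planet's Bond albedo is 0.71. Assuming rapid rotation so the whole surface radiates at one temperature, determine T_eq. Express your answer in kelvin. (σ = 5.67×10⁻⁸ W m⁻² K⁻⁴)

Flux: S = L/(4πd²) = 1.80×10²⁶/(4π×(2.39×10¹¹)²) = 251 W m⁻².
Energy balance: absorbed = emitted ⇒ πR²·S(1−A) = 4πR²·σT_eq⁴, so T_eq⁴ = S(1−A)/(4σ).
T_eq = [251 × 0.29 / (4 × 5.67×10⁻⁸)]^(1/4) = (3.21×10⁸)^(1/4) = 134 K.

T_eq ≈ 134 K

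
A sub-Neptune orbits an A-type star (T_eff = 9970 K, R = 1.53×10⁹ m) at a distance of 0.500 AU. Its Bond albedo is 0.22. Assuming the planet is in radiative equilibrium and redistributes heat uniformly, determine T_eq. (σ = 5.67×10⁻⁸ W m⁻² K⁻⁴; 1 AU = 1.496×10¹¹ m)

d = 0.500 AU = 7.48×10¹⁰ m.
L = 4πR_⋆²σT_⋆⁴ = 4π(1.53×10⁹)² × 5.67×10⁻⁸ × (9970)⁴ = 1.65×10²⁸ W.
S = L/(4πd²) = 2.34×10⁵ W m⁻².
Energy balance: absorbed = emitted ⇒ πR²·S(1−A) = 4πR²·σT_eq⁴, so T_eq⁴ = S(1−A)/(4σ).
T_eq = [2.34×10⁵ × 0.78 / (4 × 5.67×10⁻⁸)]^(1/4) = (8.06×10¹¹)^(1/4) = 948 K.

T_eq ≈ 948 K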